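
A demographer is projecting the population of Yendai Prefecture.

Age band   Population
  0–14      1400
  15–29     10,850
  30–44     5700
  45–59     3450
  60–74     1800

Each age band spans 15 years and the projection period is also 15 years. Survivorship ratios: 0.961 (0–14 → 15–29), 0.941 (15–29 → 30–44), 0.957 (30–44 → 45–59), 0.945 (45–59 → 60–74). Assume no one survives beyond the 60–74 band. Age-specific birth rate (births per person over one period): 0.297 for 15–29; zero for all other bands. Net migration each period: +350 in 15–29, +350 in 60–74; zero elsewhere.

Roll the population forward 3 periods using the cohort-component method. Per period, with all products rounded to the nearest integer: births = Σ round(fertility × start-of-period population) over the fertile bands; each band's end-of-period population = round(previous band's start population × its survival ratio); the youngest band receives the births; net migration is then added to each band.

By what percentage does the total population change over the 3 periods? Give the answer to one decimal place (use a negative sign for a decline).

-30.1

Let group 1 be 0–14 through group 5 = 60–74.
After projecting period 1:
Births: 10850 × 0.297 = 3222
Group 2: 1400 × 0.961 = 1345
Group 3: 10850 × 0.941 = 10210
Group 4: 5700 × 0.957 = 5455
Group 5: 3450 × 0.945 = 3260
Net migration: Group 2 + 350 → 1695; Group 5 + 350 → 3610
→ [3222, 1695, 10210, 5455, 3610]
After projecting period 2:
Births: 1695 × 0.297 = 503
Group 2: 3222 × 0.961 = 3096
Group 3: 1695 × 0.941 = 1595
Group 4: 10210 × 0.957 = 9771
Group 5: 5455 × 0.945 = 5155
Net migration: Group 2 + 350 → 3446; Group 5 + 350 → 5505
→ [503, 3446, 1595, 9771, 5505]
After projecting period 3:
Births: 3446 × 0.297 = 1023
Group 2: 503 × 0.961 = 483
Group 3: 3446 × 0.941 = 3243
Group 4: 1595 × 0.957 = 1526
Group 5: 9771 × 0.945 = 9234
Net migration: Group 2 + 350 → 833; Group 5 + 350 → 9584
→ [1023, 833, 3243, 1526, 9584]
Total: 23200 → 16209; change = -6991; percentage change = -30.1%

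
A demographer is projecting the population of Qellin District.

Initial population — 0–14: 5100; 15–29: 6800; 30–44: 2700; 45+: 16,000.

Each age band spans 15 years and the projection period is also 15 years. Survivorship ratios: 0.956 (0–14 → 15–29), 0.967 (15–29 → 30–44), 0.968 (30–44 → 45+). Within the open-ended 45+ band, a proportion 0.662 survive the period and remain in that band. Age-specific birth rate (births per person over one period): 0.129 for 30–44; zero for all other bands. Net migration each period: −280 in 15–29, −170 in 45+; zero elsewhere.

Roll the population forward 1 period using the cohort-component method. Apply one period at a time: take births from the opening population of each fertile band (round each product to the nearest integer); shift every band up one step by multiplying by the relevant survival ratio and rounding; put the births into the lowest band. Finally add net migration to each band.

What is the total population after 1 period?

24556

Call the bands 1 to 4, youngest first.
Period 1.
Births: 2700 × 0.129 = 348
Band 2: 5100 × 0.956 = 4876
Band 3: 6800 × 0.967 = 6576
Band 4: 2700 × 0.968 + 16000 × 0.662 = 2614 + 10592 = 13206
Net migration: Band 2 − 280 → 4596; Band 4 − 170 → 13036
→ [348, 4596, 6576, 13036]
Total after period 1: 348 + 4596 + 6576 + 13036 = 24556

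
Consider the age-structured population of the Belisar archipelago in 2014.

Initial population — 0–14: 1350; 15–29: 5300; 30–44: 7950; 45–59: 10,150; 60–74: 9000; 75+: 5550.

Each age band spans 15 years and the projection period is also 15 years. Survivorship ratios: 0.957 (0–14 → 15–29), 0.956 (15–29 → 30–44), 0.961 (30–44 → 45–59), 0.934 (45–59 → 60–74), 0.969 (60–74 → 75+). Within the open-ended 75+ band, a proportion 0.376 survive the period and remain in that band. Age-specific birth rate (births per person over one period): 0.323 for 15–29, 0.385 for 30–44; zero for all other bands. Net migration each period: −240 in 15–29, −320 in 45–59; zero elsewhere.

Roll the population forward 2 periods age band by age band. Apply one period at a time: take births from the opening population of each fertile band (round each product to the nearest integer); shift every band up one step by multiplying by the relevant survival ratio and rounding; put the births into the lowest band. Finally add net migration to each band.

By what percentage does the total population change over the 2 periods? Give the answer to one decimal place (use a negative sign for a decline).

— Period 1 —
Births: 5300 × 0.323 = 1712  |  7950 × 0.385 = 3061 → 4773
15–29: 1350 × 0.957 = 1292
30–44: 5300 × 0.956 = 5067
45–59: 7950 × 0.961 = 7640
60–74: 10150 × 0.934 = 9480
75+: 9000 × 0.969 + 5550 × 0.376 = 8721 + 2087 = 10808
Net migration: 15–29 − 240 → 1052; 45–59 − 320 → 7320
Giving 4773 / 1052 / 5067 / 7320 / 9480 / 10808.
— Period 2 —
Births: 1052 × 0.323 = 340  |  5067 × 0.385 = 1951 → 2291
15–29: 4773 × 0.957 = 4568
30–44: 1052 × 0.956 = 1006
45–59: 5067 × 0.961 = 4869
60–74: 7320 × 0.934 = 6837
75+: 9480 × 0.969 + 10808 × 0.376 = 9186 + 4064 = 13250
Net migration: 15–29 − 240 → 4328; 45–59 − 320 → 4549
Giving 2291 / 4328 / 1006 / 4549 / 6837 / 13250.
Total: 39300 → 32261; change = -7039; percentage change = -17.9%

-17.9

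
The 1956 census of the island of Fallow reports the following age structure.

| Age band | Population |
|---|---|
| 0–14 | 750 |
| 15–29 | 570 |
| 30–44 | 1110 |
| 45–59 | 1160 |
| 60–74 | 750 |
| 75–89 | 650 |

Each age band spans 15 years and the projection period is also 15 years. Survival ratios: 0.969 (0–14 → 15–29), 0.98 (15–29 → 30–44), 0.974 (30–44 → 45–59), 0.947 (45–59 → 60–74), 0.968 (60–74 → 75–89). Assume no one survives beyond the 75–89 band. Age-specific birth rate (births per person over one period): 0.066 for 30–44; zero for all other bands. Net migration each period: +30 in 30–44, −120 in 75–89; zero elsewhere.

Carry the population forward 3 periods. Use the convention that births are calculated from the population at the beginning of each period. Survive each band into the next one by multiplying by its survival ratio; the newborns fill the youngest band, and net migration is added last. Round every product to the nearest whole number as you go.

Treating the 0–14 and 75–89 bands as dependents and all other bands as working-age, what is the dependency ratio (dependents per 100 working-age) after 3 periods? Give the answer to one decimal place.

65.5

After projecting period 1:
Births: 1110 * 0.066 = 73
15–29: 750 * 0.969 = 727
30–44: 570 * 0.98 = 559
45–59: 1110 * 0.974 = 1081
60–74: 1160 * 0.947 = 1099
75–89: 750 * 0.968 = 726
Net migration: 30–44 + 30 → 589; 75–89 − 120 → 606
→ [73, 727, 589, 1081, 1099, 606]
After projecting period 2:
Births: 589 * 0.066 = 39
15–29: 73 * 0.969 = 71
30–44: 727 * 0.98 = 712
45–59: 589 * 0.974 = 574
60–74: 1081 * 0.947 = 1024
75–89: 1099 * 0.968 = 1064
Net migration: 30–44 + 30 → 742; 75–89 − 120 → 944
→ [39, 71, 742, 574, 1024, 944]
After projecting period 3:
Births: 742 * 0.066 = 49
15–29: 39 * 0.969 = 38
30–44: 71 * 0.98 = 70
45–59: 742 * 0.974 = 723
60–74: 574 * 0.947 = 544
75–89: 1024 * 0.968 = 991
Net migration: 30–44 + 30 → 100; 75–89 − 120 → 871
→ [49, 38, 100, 723, 544, 871]
Dependents (band 0–14 + band 75–89) = 49 + 871 = 920; working-age = 1405; ratio = 920/1405 × 100 = 65.5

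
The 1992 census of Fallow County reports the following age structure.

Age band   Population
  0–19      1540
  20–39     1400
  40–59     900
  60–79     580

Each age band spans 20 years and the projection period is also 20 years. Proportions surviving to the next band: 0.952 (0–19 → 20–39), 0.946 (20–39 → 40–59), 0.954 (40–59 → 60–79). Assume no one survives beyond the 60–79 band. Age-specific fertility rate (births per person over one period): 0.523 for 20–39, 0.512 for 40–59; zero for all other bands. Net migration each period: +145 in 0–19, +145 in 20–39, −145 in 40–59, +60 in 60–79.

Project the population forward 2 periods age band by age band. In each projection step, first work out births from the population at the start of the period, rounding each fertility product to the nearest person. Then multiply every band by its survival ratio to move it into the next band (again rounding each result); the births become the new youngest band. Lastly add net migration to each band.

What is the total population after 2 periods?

Period 1.
Births: 1400 * 0.523 = 732  |  900 * 0.512 = 461 → total 1193
20–39: 1540 * 0.952 = 1466
40–59: 1400 * 0.946 = 1324
60–79: 900 * 0.954 = 859
Net migration: 0–19 + 145 → 1338; 20–39 + 145 → 1611; 40–59 − 145 → 1179; 60–79 + 60 → 919
→ [1338, 1611, 1179, 919]
Period 2.
Births: 1611 * 0.523 = 843  |  1179 * 0.512 = 604 → total 1447
20–39: 1338 * 0.952 = 1274
40–59: 1611 * 0.946 = 1524
60–79: 1179 * 0.954 = 1125
Net migration: 0–19 + 145 → 1592; 20–39 + 145 → 1419; 40–59 − 145 → 1379; 60–79 + 60 → 1185
→ [1592, 1419, 1379, 1185]
Total after period 2: 1592 + 1419 + 1379 + 1185 = 5575

5575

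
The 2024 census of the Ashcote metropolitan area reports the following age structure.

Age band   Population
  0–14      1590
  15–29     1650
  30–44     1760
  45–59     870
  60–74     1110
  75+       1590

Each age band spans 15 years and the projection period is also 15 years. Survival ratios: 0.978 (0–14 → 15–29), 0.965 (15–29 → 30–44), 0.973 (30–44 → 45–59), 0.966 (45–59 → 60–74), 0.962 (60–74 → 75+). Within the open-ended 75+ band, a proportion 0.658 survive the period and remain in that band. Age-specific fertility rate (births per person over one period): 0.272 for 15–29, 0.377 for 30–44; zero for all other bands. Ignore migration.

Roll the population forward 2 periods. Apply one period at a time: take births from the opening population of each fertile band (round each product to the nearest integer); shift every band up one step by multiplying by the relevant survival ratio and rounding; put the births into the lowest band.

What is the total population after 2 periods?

9015

(Groups numbered youngest = 1 to oldest = 6.)
After projecting period 1:
Births: 1650 × 0.272 = 449  |  1760 × 0.377 = 664 → total 1113
Group 2: 1590 × 0.978 = 1555
Group 3: 1650 × 0.965 = 1592
Group 4: 1760 × 0.973 = 1712
Group 5: 870 × 0.966 = 840
Group 6: 1110 × 0.962 + 1590 × 0.658 = 1068 + 1046 = 2114
End of period: [1113, 1555, 1592, 1712, 840, 2114]
After projecting period 2:
Births: 1555 × 0.272 = 423  |  1592 × 0.377 = 600 → total 1023
Group 2: 1113 × 0.978 = 1089
Group 3: 1555 × 0.965 = 1501
Group 4: 1592 × 0.973 = 1549
Group 5: 1712 × 0.966 = 1654
Group 6: 840 × 0.962 + 2114 × 0.658 = 808 + 1391 = 2199
End of period: [1023, 1089, 1501, 1549, 1654, 2199]
Total after period 2: 1023 + 1089 + 1501 + 1549 + 1654 + 2199 = 9015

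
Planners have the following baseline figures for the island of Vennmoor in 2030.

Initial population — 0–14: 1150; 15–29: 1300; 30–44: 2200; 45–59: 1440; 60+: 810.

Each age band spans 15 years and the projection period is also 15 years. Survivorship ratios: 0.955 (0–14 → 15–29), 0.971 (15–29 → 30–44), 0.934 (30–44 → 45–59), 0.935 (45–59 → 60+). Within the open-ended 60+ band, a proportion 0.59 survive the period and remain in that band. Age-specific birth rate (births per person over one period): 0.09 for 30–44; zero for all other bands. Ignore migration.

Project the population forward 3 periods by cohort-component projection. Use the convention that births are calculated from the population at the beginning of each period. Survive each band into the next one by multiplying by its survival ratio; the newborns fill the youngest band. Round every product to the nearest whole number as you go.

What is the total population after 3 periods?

After projecting period 1:
Births: 2200 * 0.09 = 198
15–29: 1150 * 0.955 = 1098
30–44: 1300 * 0.971 = 1262
45–59: 2200 * 0.934 = 2055
60+: 1440 * 0.935 + 810 * 0.59 = 1346 + 478 = 1824
End of period: [198, 1098, 1262, 2055, 1824]
After projecting period 2:
Births: 1262 * 0.09 = 114
15–29: 198 * 0.955 = 189
30–44: 1098 * 0.971 = 1066
45–59: 1262 * 0.934 = 1179
60+: 2055 * 0.935 + 1824 * 0.59 = 1921 + 1076 = 2997
End of period: [114, 189, 1066, 1179, 2997]
After projecting period 3:
Births: 1066 * 0.09 = 96
15–29: 114 * 0.955 = 109
30–44: 189 * 0.971 = 184
45–59: 1066 * 0.934 = 996
60+: 1179 * 0.935 + 2997 * 0.59 = 1102 + 1768 = 2870
End of period: [96, 109, 184, 996, 2870]
Total after period 3: 96 + 109 + 184 + 996 + 2870 = 4255

4255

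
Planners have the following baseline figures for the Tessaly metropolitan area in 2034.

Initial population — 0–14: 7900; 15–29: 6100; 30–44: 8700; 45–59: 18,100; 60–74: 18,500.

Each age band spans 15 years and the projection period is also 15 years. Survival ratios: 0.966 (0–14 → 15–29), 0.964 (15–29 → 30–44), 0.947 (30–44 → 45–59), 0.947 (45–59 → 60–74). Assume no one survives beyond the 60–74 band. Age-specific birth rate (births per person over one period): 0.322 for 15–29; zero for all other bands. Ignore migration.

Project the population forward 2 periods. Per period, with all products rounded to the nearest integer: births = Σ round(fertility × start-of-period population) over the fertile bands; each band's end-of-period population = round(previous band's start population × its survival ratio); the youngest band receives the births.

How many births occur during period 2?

2457

Call the bands 1 to 5, youngest first.
[period 1]
Births: 6100 * 0.322 = 1964
Band 2: 7900 * 0.966 = 7631
Band 3: 6100 * 0.964 = 5880
Band 4: 8700 * 0.947 = 8239
Band 5: 18100 * 0.947 = 17141
Giving 1964 / 7631 / 5880 / 8239 / 17141.
[period 2]
Births: 7631 * 0.322 = 2457
Band 2: 1964 * 0.966 = 1897
Band 3: 7631 * 0.964 = 7356
Band 4: 5880 * 0.947 = 5568
Band 5: 8239 * 0.947 = 7802
Giving 2457 / 1897 / 7356 / 5568 / 7802.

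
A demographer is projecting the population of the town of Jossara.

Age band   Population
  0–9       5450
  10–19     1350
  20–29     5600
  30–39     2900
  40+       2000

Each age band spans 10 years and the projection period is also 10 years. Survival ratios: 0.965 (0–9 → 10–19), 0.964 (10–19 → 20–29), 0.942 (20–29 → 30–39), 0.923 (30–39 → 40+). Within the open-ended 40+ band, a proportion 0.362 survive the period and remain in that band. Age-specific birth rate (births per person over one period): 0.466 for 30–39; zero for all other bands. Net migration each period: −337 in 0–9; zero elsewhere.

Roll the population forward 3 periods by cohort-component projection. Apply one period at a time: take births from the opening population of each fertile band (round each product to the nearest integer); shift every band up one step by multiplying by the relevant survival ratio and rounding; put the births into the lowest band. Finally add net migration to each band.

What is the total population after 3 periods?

Period 1.
Births: 2900 * 0.466 = 1351
10–19: 5450 * 0.965 = 5259
20–29: 1350 * 0.964 = 1301
30–39: 5600 * 0.942 = 5275
40+: 2900 * 0.923 + 2000 * 0.362 = 2677 + 724 = 3401
Net migration: 0–9 − 337 → 1014
Giving 1014 / 5259 / 1301 / 5275 / 3401.
Period 2.
Births: 5275 * 0.466 = 2458
10–19: 1014 * 0.965 = 979
20–29: 5259 * 0.964 = 5070
30–39: 1301 * 0.942 = 1226
40+: 5275 * 0.923 + 3401 * 0.362 = 4869 + 1231 = 6100
Net migration: 0–9 − 337 → 2121
Giving 2121 / 979 / 5070 / 1226 / 6100.
Period 3.
Births: 1226 * 0.466 = 571
10–19: 2121 * 0.965 = 2047
20–29: 979 * 0.964 = 944
30–39: 5070 * 0.942 = 4776
40+: 1226 * 0.923 + 6100 * 0.362 = 1132 + 2208 = 3340
Net migration: 0–9 − 337 → 234
Giving 234 / 2047 / 944 / 4776 / 3340.
Total after period 3: 234 + 2047 + 944 + 4776 + 3340 = 11341

11341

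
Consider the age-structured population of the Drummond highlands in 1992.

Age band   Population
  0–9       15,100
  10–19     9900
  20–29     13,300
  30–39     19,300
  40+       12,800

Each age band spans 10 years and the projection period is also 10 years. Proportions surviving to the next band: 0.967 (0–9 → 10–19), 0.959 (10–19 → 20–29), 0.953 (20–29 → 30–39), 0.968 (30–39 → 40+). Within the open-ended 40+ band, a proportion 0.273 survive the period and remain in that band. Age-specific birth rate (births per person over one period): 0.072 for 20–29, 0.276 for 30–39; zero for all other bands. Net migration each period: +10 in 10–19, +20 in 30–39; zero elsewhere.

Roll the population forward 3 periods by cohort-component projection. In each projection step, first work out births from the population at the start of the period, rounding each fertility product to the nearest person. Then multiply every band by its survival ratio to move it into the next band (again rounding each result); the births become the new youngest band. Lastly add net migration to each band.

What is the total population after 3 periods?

(Groups numbered youngest = 1 to oldest = 5.)
— Period 1 —
Births: 13300 × 0.072 = 958 ; 19300 × 0.276 = 5327 → total 6285
Group 2: 15100 × 0.967 = 14602
Group 3: 9900 × 0.959 = 9494
Group 4: 13300 × 0.953 = 12675
Group 5: 19300 × 0.968 + 12800 × 0.273 = 18682 + 3494 = 22176
Net migration: Group 2 + 10 → 14612; Group 4 + 20 → 12695
Population now: 0–9=6285, 10–19=14612, 20–29=9494, 30–39=12695, 40+=22176
— Period 2 —
Births: 9494 × 0.072 = 684 ; 12695 × 0.276 = 3504 → total 4188
Group 2: 6285 × 0.967 = 6078
Group 3: 14612 × 0.959 = 14013
Group 4: 9494 × 0.953 = 9048
Group 5: 12695 × 0.968 + 22176 × 0.273 = 12289 + 6054 = 18343
Net migration: Group 2 + 10 → 6088; Group 4 + 20 → 9068
Population now: 0–9=4188, 10–19=6088, 20–29=14013, 30–39=9068, 40+=18343
— Period 3 —
Births: 14013 × 0.072 = 1009 ; 9068 × 0.276 = 2503 → total 3512
Group 2: 4188 × 0.967 = 4050
Group 3: 6088 × 0.959 = 5838
Group 4: 14013 × 0.953 = 13354
Group 5: 9068 × 0.968 + 18343 × 0.273 = 8778 + 5008 = 13786
Net migration: Group 2 + 10 → 4060; Group 4 + 20 → 13374
Population now: 0–9=3512, 10–19=4060, 20–29=5838, 30–39=13374, 40+=13786
Total after period 3: 3512 + 4060 + 5838 + 13374 + 13786 = 40570

40570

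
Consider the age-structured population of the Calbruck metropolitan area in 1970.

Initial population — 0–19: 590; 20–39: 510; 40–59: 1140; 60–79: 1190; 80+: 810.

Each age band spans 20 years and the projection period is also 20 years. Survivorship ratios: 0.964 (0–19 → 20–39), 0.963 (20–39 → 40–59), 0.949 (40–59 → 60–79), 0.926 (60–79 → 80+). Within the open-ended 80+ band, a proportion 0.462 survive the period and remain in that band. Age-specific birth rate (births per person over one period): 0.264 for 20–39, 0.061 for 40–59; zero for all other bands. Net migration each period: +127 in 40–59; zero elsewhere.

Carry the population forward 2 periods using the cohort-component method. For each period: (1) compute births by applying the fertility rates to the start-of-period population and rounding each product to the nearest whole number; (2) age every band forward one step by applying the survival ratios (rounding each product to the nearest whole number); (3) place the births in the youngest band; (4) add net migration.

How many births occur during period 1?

Let group 1 be 0–19 through group 5 = 80+.
After projecting period 1:
Births: 510 * 0.264 = 135 ; 1140 * 0.061 = 70 → total 205
Group 2: 590 * 0.964 = 569
Group 3: 510 * 0.963 = 491
Group 4: 1140 * 0.949 = 1082
Group 5: 1190 * 0.926 + 810 * 0.462 = 1102 + 374 = 1476
Net migration: Group 3 + 127 → 618
Population now: 0–19=205, 20–39=569, 40–59=618, 60–79=1082, 80+=1476

205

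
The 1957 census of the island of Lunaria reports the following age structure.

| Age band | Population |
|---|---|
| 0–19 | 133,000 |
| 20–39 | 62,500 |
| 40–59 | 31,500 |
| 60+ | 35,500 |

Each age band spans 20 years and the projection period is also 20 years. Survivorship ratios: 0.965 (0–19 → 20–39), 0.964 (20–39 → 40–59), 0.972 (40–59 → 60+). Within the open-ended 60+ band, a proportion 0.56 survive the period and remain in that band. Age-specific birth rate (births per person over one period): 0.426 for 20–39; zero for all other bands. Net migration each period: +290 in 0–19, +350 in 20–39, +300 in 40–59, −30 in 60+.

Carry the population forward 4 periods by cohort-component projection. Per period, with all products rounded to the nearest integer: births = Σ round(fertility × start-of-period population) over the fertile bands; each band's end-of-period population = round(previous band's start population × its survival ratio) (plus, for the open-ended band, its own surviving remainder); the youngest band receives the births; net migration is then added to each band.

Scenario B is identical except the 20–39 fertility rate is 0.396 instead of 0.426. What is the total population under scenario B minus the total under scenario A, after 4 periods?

Numbering the bands 1..4 from youngest to oldest:
[period 1]
Births: 62500 × 0.426 = 26625
Band 2: 133000 × 0.965 = 128345
Band 3: 62500 × 0.964 = 60250
Band 4: 31500 × 0.972 + 35500 × 0.56 = 30618 + 19880 = 50498
Net migration: Band 1 + 290 → 26915; Band 2 + 350 → 128695; Band 3 + 300 → 60550; Band 4 − 30 → 50468
Giving 26915 / 128695 / 60550 / 50468.
[period 2]
Births: 128695 × 0.426 = 54824
Band 2: 26915 × 0.965 = 25973
Band 3: 128695 × 0.964 = 124062
Band 4: 60550 × 0.972 + 50468 × 0.56 = 58855 + 28262 = 87117
Net migration: Band 1 + 290 → 55114; Band 2 + 350 → 26323; Band 3 + 300 → 124362; Band 4 − 30 → 87087
Giving 55114 / 26323 / 124362 / 87087.
[period 3]
Births: 26323 × 0.426 = 11214
Band 2: 55114 × 0.965 = 53185
Band 3: 26323 × 0.964 = 25375
Band 4: 124362 × 0.972 + 87087 × 0.56 = 120880 + 48769 = 169649
Net migration: Band 1 + 290 → 11504; Band 2 + 350 → 53535; Band 3 + 300 → 25675; Band 4 − 30 → 169619
Giving 11504 / 53535 / 25675 / 169619.
[period 4]
Births: 53535 × 0.426 = 22806
Band 2: 11504 × 0.965 = 11101
Band 3: 53535 × 0.964 = 51608
Band 4: 25675 × 0.972 + 169619 × 0.56 = 24956 + 94987 = 119943
Net migration: Band 1 + 290 → 23096; Band 2 + 350 → 11451; Band 3 + 300 → 51908; Band 4 − 30 → 119913
Giving 23096 / 11451 / 51908 / 119913.
Scenario A total after 4 periods: 206368
Scenario B projection —
[period 1]
Births: 62500 × 0.396 = 24750
Band 2: 133000 × 0.965 = 128345
Band 3: 62500 × 0.964 = 60250
Band 4: 31500 × 0.972 + 35500 × 0.56 = 30618 + 19880 = 50498
Net migration: Band 1 + 290 → 25040; Band 2 + 350 → 128695; Band 3 + 300 → 60550; Band 4 − 30 → 50468
Giving 25040 / 128695 / 60550 / 50468.
[period 2]
Births: 128695 × 0.396 = 50963
Band 2: 25040 × 0.965 = 24164
Band 3: 128695 × 0.964 = 124062
Band 4: 60550 × 0.972 + 50468 × 0.56 = 58855 + 28262 = 87117
Net migration: Band 1 + 290 → 51253; Band 2 + 350 → 24514; Band 3 + 300 → 124362; Band 4 − 30 → 87087
Giving 51253 / 24514 / 124362 / 87087.
[period 3]
Births: 24514 × 0.396 = 9708
Band 2: 51253 × 0.965 = 49459
Band 3: 24514 × 0.964 = 23631
Band 4: 124362 × 0.972 + 87087 × 0.56 = 120880 + 48769 = 169649
Net migration: Band 1 + 290 → 9998; Band 2 + 350 → 49809; Band 3 + 300 → 23931; Band 4 − 30 → 169619
Giving 9998 / 49809 / 23931 / 169619.
[period 4]
Births: 49809 × 0.396 = 19724
Band 2: 9998 × 0.965 = 9648
Band 3: 49809 × 0.964 = 48016
Band 4: 23931 × 0.972 + 169619 × 0.56 = 23261 + 94987 = 118248
Net migration: Band 1 + 290 → 20014; Band 2 + 350 → 9998; Band 3 + 300 → 48316; Band 4 − 30 → 118218
Giving 20014 / 9998 / 48316 / 118218.
Scenario B total after 4 periods: 196546
Difference B − A = 196546 − 206368 = -9822

-9822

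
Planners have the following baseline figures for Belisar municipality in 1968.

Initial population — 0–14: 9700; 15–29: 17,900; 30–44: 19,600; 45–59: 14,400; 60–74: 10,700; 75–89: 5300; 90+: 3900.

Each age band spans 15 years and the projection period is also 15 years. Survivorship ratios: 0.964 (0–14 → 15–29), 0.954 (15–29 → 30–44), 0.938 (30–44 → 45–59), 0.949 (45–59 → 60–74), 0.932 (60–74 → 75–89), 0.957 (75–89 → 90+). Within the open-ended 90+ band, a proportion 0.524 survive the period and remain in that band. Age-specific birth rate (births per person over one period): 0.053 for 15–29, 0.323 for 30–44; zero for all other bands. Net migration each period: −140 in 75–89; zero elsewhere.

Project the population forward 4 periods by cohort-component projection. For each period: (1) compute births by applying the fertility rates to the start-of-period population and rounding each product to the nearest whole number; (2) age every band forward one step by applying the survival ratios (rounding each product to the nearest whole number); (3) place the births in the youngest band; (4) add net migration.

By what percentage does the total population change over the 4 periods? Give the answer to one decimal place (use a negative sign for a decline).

Call the groups 1 to 7, youngest first.
— Period 1 —
Births: 17900 * 0.053 = 949 ; 19600 * 0.323 = 6331 → 7280
Group 2: 9700 * 0.964 = 9351
Group 3: 17900 * 0.954 = 17077
Group 4: 19600 * 0.938 = 18385
Group 5: 14400 * 0.949 = 13666
Group 6: 10700 * 0.932 = 9972
Group 7: 5300 * 0.957 + 3900 * 0.524 = 5072 + 2044 = 7116
Net migration: Group 6 − 140 → 9832
→ [7280, 9351, 17077, 18385, 13666, 9832, 7116]
— Period 2 —
Births: 9351 * 0.053 = 496 ; 17077 * 0.323 = 5516 → 6012
Group 2: 7280 * 0.964 = 7018
Group 3: 9351 * 0.954 = 8921
Group 4: 17077 * 0.938 = 16018
Group 5: 18385 * 0.949 = 17447
Group 6: 13666 * 0.932 = 12737
Group 7: 9832 * 0.957 + 7116 * 0.524 = 9409 + 3729 = 13138
Net migration: Group 6 − 140 → 12597
→ [6012, 7018, 8921, 16018, 17447, 12597, 13138]
— Period 3 —
Births: 7018 * 0.053 = 372 ; 8921 * 0.323 = 2881 → 3253
Group 2: 6012 * 0.964 = 5796
Group 3: 7018 * 0.954 = 6695
Group 4: 8921 * 0.938 = 8368
Group 5: 16018 * 0.949 = 15201
Group 6: 17447 * 0.932 = 16261
Group 7: 12597 * 0.957 + 13138 * 0.524 = 12055 + 6884 = 18939
Net migration: Group 6 − 140 → 16121
→ [3253, 5796, 6695, 8368, 15201, 16121, 18939]
— Period 4 —
Births: 5796 * 0.053 = 307 ; 6695 * 0.323 = 2162 → 2469
Group 2: 3253 * 0.964 = 3136
Group 3: 5796 * 0.954 = 5529
Group 4: 6695 * 0.938 = 6280
Group 5: 8368 * 0.949 = 7941
Group 6: 15201 * 0.932 = 14167
Group 7: 16121 * 0.957 + 18939 * 0.524 = 15428 + 9924 = 25352
Net migration: Group 6 − 140 → 14027
→ [2469, 3136, 5529, 6280, 7941, 14027, 25352]
Total: 81500 → 64734; change = -16766; percentage change = -20.6%

-20.6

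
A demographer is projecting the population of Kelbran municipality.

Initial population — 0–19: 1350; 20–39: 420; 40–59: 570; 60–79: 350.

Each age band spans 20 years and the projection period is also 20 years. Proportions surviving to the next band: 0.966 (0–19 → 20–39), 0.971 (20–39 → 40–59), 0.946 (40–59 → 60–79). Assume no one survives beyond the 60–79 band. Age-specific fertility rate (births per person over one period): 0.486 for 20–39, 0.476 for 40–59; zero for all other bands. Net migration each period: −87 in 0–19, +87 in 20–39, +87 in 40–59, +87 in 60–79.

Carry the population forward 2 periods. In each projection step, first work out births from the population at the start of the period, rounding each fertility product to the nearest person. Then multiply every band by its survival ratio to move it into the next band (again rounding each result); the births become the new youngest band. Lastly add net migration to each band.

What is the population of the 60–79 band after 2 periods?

(Bands numbered youngest = 1 to oldest = 4.)
Period 1.
Births: 420 × 0.486 = 204, 570 × 0.476 = 271 → 475
Band 2: 1350 × 0.966 = 1304
Band 3: 420 × 0.971 = 408
Band 4: 570 × 0.946 = 539
Net migration: Band 1 − 87 → 388; Band 2 + 87 → 1391; Band 3 + 87 → 495; Band 4 + 87 → 626
Population now: 0–19=388, 20–39=1391, 40–59=495, 60–79=626
Period 2.
Births: 1391 × 0.486 = 676, 495 × 0.476 = 236 → 912
Band 2: 388 × 0.966 = 375
Band 3: 1391 × 0.971 = 1351
Band 4: 495 × 0.946 = 468
Net migration: Band 1 − 87 → 825; Band 2 + 87 → 462; Band 3 + 87 → 1438; Band 4 + 87 → 555
Population now: 0–19=825, 20–39=462, 40–59=1438, 60–79=555

555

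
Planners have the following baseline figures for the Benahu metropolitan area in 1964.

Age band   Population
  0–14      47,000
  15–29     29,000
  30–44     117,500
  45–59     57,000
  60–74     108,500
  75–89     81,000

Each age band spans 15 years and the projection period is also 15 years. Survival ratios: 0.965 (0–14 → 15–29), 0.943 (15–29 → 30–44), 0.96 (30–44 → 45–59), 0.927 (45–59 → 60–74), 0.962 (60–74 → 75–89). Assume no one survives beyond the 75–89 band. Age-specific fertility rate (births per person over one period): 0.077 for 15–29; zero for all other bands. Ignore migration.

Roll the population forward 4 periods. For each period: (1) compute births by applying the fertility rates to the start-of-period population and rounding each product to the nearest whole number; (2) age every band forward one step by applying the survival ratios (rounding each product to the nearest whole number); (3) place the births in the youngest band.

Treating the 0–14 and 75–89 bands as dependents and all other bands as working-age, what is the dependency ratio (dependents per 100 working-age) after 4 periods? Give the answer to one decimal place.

54.6

Call the bands 1 to 6, youngest first.
[period 1]
Births: 29000 * 0.077 = 2233
Band 2: 47000 * 0.965 = 45355
Band 3: 29000 * 0.943 = 27347
Band 4: 117500 * 0.96 = 112800
Band 5: 57000 * 0.927 = 52839
Band 6: 108500 * 0.962 = 104377
→ [2233, 45355, 27347, 112800, 52839, 104377]
[period 2]
Births: 45355 * 0.077 = 3492
Band 2: 2233 * 0.965 = 2155
Band 3: 45355 * 0.943 = 42770
Band 4: 27347 * 0.96 = 26253
Band 5: 112800 * 0.927 = 104566
Band 6: 52839 * 0.962 = 50831
→ [3492, 2155, 42770, 26253, 104566, 50831]
[period 3]
Births: 2155 * 0.077 = 166
Band 2: 3492 * 0.965 = 3370
Band 3: 2155 * 0.943 = 2032
Band 4: 42770 * 0.96 = 41059
Band 5: 26253 * 0.927 = 24337
Band 6: 104566 * 0.962 = 100592
→ [166, 3370, 2032, 41059, 24337, 100592]
[period 4]
Births: 3370 * 0.077 = 259
Band 2: 166 * 0.965 = 160
Band 3: 3370 * 0.943 = 3178
Band 4: 2032 * 0.96 = 1951
Band 5: 41059 * 0.927 = 38062
Band 6: 24337 * 0.962 = 23412
→ [259, 160, 3178, 1951, 38062, 23412]
Dependents (band 0–14 + band 75–89) = 259 + 23412 = 23671; working-age = 43351; ratio = 23671/43351 × 100 = 54.6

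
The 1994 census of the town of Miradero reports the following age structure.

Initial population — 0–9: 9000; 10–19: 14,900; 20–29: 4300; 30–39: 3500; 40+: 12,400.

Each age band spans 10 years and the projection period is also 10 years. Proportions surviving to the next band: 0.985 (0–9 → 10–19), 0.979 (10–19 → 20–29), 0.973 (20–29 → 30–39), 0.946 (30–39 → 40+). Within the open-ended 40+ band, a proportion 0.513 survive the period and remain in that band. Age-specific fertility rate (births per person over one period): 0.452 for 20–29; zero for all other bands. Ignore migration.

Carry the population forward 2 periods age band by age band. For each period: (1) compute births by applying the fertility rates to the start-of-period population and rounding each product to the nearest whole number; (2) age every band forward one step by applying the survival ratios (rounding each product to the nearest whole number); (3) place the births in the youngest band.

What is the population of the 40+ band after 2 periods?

8920

Call the bands 1 to 5, youngest first.
— Period 1 —
Births: 4300 * 0.452 = 1944
Band 2: 9000 * 0.985 = 8865
Band 3: 14900 * 0.979 = 14587
Band 4: 4300 * 0.973 = 4184
Band 5: 3500 * 0.946 + 12400 * 0.513 = 3311 + 6361 = 9672
→ [1944, 8865, 14587, 4184, 9672]
— Period 2 —
Births: 14587 * 0.452 = 6593
Band 2: 1944 * 0.985 = 1915
Band 3: 8865 * 0.979 = 8679
Band 4: 14587 * 0.973 = 14193
Band 5: 4184 * 0.946 + 9672 * 0.513 = 3958 + 4962 = 8920
→ [6593, 1915, 8679, 14193, 8920]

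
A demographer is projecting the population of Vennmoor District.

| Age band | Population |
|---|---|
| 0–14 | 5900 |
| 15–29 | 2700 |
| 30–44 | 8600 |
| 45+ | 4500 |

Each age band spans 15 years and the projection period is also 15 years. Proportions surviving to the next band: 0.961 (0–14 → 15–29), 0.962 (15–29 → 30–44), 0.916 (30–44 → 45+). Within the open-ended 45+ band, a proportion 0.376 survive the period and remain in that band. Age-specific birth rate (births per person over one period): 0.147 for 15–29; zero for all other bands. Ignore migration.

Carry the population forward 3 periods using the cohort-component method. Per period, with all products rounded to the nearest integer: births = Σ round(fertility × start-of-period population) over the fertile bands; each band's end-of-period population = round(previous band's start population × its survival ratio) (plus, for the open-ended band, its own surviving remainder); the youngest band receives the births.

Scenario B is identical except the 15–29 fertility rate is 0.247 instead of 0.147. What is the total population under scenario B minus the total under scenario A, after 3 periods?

After projecting period 1:
Births: 2700 × 0.147 = 397
15–29: 5900 × 0.961 = 5670
30–44: 2700 × 0.962 = 2597
45+: 8600 × 0.916 + 4500 × 0.376 = 7878 + 1692 = 9570
Giving 397 / 5670 / 2597 / 9570.
After projecting period 2:
Births: 5670 × 0.147 = 833
15–29: 397 × 0.961 = 382
30–44: 5670 × 0.962 = 5455
45+: 2597 × 0.916 + 9570 × 0.376 = 2379 + 3598 = 5977
Giving 833 / 382 / 5455 / 5977.
After projecting period 3:
Births: 382 × 0.147 = 56
15–29: 833 × 0.961 = 801
30–44: 382 × 0.962 = 367
45+: 5455 × 0.916 + 5977 × 0.376 = 4997 + 2247 = 7244
Giving 56 / 801 / 367 / 7244.
Scenario A total after 3 periods: 8468
Scenario B projection —
After projecting period 1:
Births: 2700 × 0.247 = 667
15–29: 5900 × 0.961 = 5670
30–44: 2700 × 0.962 = 2597
45+: 8600 × 0.916 + 4500 × 0.376 = 7878 + 1692 = 9570
Giving 667 / 5670 / 2597 / 9570.
After projecting period 2:
Births: 5670 × 0.247 = 1400
15–29: 667 × 0.961 = 641
30–44: 5670 × 0.962 = 5455
45+: 2597 × 0.916 + 9570 × 0.376 = 2379 + 3598 = 5977
Giving 1400 / 641 / 5455 / 5977.
After projecting period 3:
Births: 641 × 0.247 = 158
15–29: 1400 × 0.961 = 1345
30–44: 641 × 0.962 = 617
45+: 5455 × 0.916 + 5977 × 0.376 = 4997 + 2247 = 7244
Giving 158 / 1345 / 617 / 7244.
Scenario B total after 3 periods: 9364
Difference B − A = 9364 − 8468 = 896

896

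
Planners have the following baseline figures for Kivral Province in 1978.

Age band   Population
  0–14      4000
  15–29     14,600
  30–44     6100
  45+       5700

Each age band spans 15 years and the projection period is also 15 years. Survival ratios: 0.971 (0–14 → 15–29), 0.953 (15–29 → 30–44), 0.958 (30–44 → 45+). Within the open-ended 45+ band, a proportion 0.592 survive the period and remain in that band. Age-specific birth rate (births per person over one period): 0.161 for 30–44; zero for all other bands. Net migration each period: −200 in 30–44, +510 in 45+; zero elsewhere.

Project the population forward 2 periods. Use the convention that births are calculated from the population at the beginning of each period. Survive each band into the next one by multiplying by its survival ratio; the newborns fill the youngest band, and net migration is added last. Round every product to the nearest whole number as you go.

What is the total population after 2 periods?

26070

Call the groups 1 to 4, youngest first.
[period 1]
Births: 6100 × 0.161 = 982
Group 2: 4000 × 0.971 = 3884
Group 3: 14600 × 0.953 = 13914
Group 4: 6100 × 0.958 + 5700 × 0.592 = 5844 + 3374 = 9218
Net migration: Group 3 − 200 → 13714; Group 4 + 510 → 9728
→ [982, 3884, 13714, 9728]
[period 2]
Births: 13714 × 0.161 = 2208
Group 2: 982 × 0.971 = 954
Group 3: 3884 × 0.953 = 3701
Group 4: 13714 × 0.958 + 9728 × 0.592 = 13138 + 5759 = 18897
Net migration: Group 3 − 200 → 3501; Group 4 + 510 → 19407
→ [2208, 954, 3501, 19407]
Total after period 2: 2208 + 954 + 3501 + 19407 = 26070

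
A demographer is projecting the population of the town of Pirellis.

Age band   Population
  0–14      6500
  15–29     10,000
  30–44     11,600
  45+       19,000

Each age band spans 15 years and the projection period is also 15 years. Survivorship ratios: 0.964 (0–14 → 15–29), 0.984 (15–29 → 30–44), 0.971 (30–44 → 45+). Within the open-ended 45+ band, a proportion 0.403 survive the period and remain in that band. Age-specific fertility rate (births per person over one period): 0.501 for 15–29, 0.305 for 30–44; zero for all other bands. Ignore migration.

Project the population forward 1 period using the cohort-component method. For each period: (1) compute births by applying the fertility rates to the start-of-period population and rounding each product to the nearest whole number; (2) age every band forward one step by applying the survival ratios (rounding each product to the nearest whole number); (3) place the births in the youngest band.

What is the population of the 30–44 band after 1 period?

[period 1]
Births: 10000 * 0.501 = 5010  |  11600 * 0.305 = 3538 → 8548
15–29: 6500 * 0.964 = 6266
30–44: 10000 * 0.984 = 9840
45+: 11600 * 0.971 + 19000 * 0.403 = 11264 + 7657 = 18921
Giving 8548 / 6266 / 9840 / 18921.

9840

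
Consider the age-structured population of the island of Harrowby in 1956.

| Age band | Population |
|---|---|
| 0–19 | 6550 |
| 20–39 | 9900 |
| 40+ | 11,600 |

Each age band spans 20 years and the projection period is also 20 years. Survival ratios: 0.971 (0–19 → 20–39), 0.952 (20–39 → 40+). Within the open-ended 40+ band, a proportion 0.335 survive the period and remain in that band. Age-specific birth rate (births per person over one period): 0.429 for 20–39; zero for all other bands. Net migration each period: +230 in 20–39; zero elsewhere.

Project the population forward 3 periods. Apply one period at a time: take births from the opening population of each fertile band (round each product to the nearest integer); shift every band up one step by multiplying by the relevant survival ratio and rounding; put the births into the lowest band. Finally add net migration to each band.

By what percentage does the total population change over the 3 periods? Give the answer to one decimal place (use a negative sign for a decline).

-55.1

After projecting period 1:
Births: 9900 * 0.429 = 4247
20–39: 6550 * 0.971 = 6360
40+: 9900 * 0.952 + 11600 * 0.335 = 9425 + 3886 = 13311
Net migration: 20–39 + 230 → 6590
→ [4247, 6590, 13311]
After projecting period 2:
Births: 6590 * 0.429 = 2827
20–39: 4247 * 0.971 = 4124
40+: 6590 * 0.952 + 13311 * 0.335 = 6274 + 4459 = 10733
Net migration: 20–39 + 230 → 4354
→ [2827, 4354, 10733]
After projecting period 3:
Births: 4354 * 0.429 = 1868
20–39: 2827 * 0.971 = 2745
40+: 4354 * 0.952 + 10733 * 0.335 = 4145 + 3596 = 7741
Net migration: 20–39 + 230 → 2975
→ [1868, 2975, 7741]
Total: 28050 → 12584; change = -15466; percentage change = -55.1%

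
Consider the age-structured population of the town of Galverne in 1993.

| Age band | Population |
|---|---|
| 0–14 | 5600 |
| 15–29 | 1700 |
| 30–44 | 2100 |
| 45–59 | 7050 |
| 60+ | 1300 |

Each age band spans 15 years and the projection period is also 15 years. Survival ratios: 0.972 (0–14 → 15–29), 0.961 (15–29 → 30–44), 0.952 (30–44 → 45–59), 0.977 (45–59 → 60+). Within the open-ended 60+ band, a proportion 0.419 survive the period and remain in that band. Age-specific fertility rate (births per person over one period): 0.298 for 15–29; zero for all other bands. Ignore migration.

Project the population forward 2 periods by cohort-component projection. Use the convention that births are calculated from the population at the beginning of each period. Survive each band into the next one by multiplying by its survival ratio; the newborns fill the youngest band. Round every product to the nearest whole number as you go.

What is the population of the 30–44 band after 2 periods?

Call the groups 1 to 5, youngest first.
Period 1:
Births: 1700 × 0.298 = 507
Group 2: 5600 × 0.972 = 5443
Group 3: 1700 × 0.961 = 1634
Group 4: 2100 × 0.952 = 1999
Group 5: 7050 × 0.977 + 1300 × 0.419 = 6888 + 545 = 7433
End of period: [507, 5443, 1634, 1999, 7433]
Period 2:
Births: 5443 × 0.298 = 1622
Group 2: 507 × 0.972 = 493
Group 3: 5443 × 0.961 = 5231
Group 4: 1634 × 0.952 = 1556
Group 5: 1999 × 0.977 + 7433 × 0.419 = 1953 + 3114 = 5067
End of period: [1622, 493, 5231, 1556, 5067]

5231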